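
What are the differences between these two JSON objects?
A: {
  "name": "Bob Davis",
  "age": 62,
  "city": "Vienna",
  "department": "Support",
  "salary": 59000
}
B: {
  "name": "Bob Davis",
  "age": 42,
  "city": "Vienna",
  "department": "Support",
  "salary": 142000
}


Comparing each field (in key order):
  name: same
  age: DIFFERENT
  city: same
  department: same
  salary: DIFFERENT
Differences:
  age: 62 -> 42
  salary: 59000 -> 142000

2 field(s) changed

2 changes: age, salary


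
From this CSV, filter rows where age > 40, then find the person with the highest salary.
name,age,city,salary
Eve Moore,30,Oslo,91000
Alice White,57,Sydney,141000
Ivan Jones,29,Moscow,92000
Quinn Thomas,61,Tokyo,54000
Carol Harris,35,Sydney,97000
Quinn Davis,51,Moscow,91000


Filter: age > 40
Sort by: salary (descending)

Filtered records (3):
  Alice White, age 57, salary $141000
  Quinn Davis, age 51, salary $91000
  Quinn Thomas, age 61, salary $54000

Highest salary: Alice White ($141000)

Alice White


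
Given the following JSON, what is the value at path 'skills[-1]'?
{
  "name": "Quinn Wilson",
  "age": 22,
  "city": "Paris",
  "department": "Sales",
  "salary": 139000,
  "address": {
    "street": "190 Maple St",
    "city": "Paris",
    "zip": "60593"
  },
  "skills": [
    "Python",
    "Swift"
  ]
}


Query: skills[-1]
Path: skills -> last element
Value: Swift

Swift


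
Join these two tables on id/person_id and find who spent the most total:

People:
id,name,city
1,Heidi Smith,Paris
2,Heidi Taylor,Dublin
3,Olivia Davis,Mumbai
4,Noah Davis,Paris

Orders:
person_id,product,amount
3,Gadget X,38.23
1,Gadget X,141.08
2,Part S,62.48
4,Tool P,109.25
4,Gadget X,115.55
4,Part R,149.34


Join on: people.id = orders.person_id

Joined rows:
  Olivia Davis (Mumbai) bought Gadget X for $38.23
  Heidi Smith (Paris) bought Gadget X for $141.08
  Heidi Taylor (Dublin) bought Part S for $62.48
  Noah Davis (Paris) bought Tool P for $109.25
  Noah Davis (Paris) bought Gadget X for $115.55
  Noah Davis (Paris) bought Part R for $149.34

Total per person:
  Noah Davis: $374.14
  Heidi Smith: $141.08
  Heidi Taylor: $62.48
  Olivia Davis: $38.23

Top spender: Noah Davis ($374.14)

Noah Davis ($374.14)


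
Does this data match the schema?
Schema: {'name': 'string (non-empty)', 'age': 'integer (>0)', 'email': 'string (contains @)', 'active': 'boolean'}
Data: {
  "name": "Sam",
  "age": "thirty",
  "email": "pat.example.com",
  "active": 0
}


Validating each field against schema:
  name: OK (non-empty string)
  age: FAIL ("thirty" is not an integer)
  email: FAIL ("pat.example.com" does not contain @)
  active: FAIL (0 is not a boolean)

Result: INVALID (3 errors: age, email, active)

INVALID (3 errors: age, email, active)


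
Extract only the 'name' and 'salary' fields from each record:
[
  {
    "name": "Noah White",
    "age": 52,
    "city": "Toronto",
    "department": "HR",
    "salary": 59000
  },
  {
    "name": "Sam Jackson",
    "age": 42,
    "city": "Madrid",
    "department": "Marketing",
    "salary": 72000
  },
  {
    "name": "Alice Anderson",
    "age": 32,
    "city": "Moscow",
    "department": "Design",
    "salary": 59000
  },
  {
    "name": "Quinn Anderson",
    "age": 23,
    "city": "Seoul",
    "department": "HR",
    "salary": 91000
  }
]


Original: 4 records with fields: name, age, city, department, salary
Keep: ['name', 'salary']
Drop: ['age', 'city', 'department']
Result: 4 records, 2 fields each

[
  {
    "name": "Noah White",
    "salary": 59000
  },
  {
    "name": "Sam Jackson",
    "salary": 72000
  },
  {
    "name": "Alice Anderson",
    "salary": 59000
  },
  {
    "name": "Quinn Anderson",
    "salary": 91000
  }
]


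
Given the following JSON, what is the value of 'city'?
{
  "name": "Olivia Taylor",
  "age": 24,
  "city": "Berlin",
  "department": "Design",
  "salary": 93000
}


Looking up field 'city'
Value: Berlin

Berlin


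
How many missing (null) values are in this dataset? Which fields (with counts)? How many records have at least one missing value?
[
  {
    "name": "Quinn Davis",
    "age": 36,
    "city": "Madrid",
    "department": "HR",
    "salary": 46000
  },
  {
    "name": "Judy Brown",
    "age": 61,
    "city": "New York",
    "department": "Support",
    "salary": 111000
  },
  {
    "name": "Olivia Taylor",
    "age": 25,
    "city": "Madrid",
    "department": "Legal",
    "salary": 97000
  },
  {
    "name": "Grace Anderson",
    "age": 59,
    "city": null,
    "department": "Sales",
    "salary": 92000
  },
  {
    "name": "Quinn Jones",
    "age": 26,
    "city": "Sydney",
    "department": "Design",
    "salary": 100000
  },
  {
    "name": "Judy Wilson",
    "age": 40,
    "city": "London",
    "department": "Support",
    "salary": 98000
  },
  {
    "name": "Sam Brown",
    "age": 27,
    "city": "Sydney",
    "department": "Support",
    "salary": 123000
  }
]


Checking for missing (null) values in 7 records:

  Quinn Davis: complete
  Judy Brown: complete
  Olivia Taylor: complete
  Grace Anderson: city
  Quinn Jones: complete
  Judy Wilson: complete
  Sam Brown: complete

Per field:
  name: 0 missing
  age: 0 missing
  city: 1 missing
  department: 0 missing
  salary: 0 missing

Total missing values: 1
Records with any missing: 1

1 missing values (city: 1); 1 incomplete records


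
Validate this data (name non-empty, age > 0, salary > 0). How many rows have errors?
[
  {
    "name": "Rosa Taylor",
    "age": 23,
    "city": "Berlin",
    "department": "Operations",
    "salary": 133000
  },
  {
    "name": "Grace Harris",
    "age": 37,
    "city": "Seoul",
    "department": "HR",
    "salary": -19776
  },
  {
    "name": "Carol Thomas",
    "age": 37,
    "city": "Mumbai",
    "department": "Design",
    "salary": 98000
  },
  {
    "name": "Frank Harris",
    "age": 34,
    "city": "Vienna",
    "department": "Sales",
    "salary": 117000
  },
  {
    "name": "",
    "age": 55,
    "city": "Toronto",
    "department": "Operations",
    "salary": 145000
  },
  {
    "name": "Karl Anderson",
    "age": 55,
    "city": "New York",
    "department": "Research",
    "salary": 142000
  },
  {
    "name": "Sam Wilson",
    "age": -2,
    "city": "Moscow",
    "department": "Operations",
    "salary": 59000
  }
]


Validating 7 records:
Rules: name non-empty, age > 0, salary > 0

  Row 1 (Rosa Taylor): OK
  Row 2 (Grace Harris): negative salary: -19776
  Row 3 (Carol Thomas): OK
  Row 4 (Frank Harris): OK
  Row 5 (???): empty name
  Row 6 (Karl Anderson): OK
  Row 7 (Sam Wilson): negative age: -2

Total errors: 3

3 errors


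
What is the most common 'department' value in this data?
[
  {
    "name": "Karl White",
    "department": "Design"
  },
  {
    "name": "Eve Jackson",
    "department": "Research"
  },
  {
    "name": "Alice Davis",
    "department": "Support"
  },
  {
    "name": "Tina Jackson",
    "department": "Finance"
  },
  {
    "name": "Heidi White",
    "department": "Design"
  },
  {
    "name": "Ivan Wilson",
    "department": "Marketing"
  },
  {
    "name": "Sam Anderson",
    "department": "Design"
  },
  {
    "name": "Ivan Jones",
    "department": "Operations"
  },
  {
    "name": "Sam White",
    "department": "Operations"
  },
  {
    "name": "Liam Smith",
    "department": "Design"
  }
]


Counting 'department' values across 10 records:

  Design: 4 ####
  Operations: 2 ##
  Research: 1 #
  Support: 1 #
  Finance: 1 #
  Marketing: 1 #

Most common: Design (4 times)

Design (4 times)


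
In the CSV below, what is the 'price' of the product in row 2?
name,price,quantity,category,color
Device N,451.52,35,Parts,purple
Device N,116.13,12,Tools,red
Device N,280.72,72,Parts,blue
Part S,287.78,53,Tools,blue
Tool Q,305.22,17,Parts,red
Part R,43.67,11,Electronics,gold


Query: Row 2 ('Device N'), column 'price'
Value: 116.13

116.13


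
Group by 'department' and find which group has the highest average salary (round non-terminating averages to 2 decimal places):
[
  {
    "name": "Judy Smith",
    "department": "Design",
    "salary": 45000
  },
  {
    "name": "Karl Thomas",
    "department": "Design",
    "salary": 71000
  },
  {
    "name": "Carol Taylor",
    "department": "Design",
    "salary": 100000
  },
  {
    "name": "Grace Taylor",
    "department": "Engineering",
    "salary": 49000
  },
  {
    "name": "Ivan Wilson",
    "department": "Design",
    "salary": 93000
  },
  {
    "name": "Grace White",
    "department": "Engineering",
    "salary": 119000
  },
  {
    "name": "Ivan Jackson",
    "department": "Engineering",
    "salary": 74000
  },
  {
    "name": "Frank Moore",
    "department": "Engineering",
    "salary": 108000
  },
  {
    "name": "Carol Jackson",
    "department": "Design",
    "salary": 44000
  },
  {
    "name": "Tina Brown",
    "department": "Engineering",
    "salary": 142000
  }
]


Group by: department

Groups:
  Design: 5 people, avg salary = 353000/5 = $70600
  Engineering: 5 people, avg salary = 492000/5 = $98400

Highest average salary: Engineering ($98400)

Engineering ($98400)


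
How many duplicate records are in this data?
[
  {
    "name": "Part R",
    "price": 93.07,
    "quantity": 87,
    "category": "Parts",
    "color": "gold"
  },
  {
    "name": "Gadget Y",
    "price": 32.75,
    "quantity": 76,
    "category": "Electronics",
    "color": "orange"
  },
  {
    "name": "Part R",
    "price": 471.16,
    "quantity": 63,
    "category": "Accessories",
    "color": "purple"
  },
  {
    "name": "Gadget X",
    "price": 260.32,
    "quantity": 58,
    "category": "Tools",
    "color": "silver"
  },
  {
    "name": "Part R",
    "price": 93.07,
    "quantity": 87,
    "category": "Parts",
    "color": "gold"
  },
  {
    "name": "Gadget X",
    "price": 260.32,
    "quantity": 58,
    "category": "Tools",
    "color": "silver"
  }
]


Checking 6 records for duplicates:

  Row 1: Part R ($93.07, qty 87)
  Row 2: Gadget Y ($32.75, qty 76)
  Row 3: Part R ($471.16, qty 63)
  Row 4: Gadget X ($260.32, qty 58)
  Row 5: Part R ($93.07, qty 87) <-- DUPLICATE
  Row 6: Gadget X ($260.32, qty 58) <-- DUPLICATE

Duplicates found: 2
Unique records: 4

2 duplicates, 4 unique


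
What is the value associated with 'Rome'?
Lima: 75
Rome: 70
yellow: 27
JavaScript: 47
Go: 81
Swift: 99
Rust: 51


Looking up key 'Rome'
Value: 70

70


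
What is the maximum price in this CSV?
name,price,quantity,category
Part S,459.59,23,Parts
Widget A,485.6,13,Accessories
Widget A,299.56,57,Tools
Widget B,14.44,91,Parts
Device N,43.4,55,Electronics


Computing maximum price:
Values: [459.59, 485.6, 299.56, 14.44, 43.4]
Max = 485.6

485.6


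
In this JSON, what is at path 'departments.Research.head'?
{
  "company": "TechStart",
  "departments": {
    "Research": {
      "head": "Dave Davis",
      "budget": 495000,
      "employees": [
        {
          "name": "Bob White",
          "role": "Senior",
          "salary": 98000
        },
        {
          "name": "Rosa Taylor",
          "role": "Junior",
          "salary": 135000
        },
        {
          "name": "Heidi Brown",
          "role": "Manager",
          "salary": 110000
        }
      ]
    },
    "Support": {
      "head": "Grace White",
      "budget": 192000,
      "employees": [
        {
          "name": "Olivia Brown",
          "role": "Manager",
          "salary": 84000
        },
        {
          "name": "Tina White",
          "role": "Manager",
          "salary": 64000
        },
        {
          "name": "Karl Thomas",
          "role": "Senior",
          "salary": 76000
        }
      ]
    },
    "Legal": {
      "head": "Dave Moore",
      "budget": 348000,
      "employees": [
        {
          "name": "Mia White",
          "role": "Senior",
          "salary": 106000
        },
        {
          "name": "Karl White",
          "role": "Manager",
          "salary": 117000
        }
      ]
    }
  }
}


Path: departments.Research.head

Navigate:
  -> departments
  -> Research
  -> head = 'Dave Davis'

Dave Davis


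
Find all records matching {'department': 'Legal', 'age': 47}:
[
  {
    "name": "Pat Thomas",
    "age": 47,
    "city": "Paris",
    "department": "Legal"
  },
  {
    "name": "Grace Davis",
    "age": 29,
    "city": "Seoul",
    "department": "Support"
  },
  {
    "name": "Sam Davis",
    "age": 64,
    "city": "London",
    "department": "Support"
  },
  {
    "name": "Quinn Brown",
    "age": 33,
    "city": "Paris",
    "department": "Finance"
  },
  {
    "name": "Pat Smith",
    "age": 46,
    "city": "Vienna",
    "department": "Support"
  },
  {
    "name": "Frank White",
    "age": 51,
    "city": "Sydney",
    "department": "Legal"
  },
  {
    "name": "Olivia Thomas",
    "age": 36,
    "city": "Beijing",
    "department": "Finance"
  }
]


Search criteria: {'department': 'Legal', 'age': 47}

Checking 7 records:
  Pat Thomas: {department: Legal, age: 47} <-- MATCH
  Grace Davis: {department: Support, age: 29}
  Sam Davis: {department: Support, age: 64}
  Quinn Brown: {department: Finance, age: 33}
  Pat Smith: {department: Support, age: 46}
  Frank White: {department: Legal, age: 51}
  Olivia Thomas: {department: Finance, age: 36}

Matches: ["Pat Thomas"]

["Pat Thomas"]


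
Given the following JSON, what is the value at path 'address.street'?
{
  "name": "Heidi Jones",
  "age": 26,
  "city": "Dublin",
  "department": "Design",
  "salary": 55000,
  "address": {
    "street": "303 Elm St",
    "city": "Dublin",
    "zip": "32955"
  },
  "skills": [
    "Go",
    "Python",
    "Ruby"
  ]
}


Query: address.street
Path: address -> street
Value: 303 Elm St

303 Elm St


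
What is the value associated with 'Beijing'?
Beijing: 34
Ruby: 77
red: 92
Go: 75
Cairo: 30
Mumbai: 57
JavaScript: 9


Looking up key 'Beijing'
Value: 34

34


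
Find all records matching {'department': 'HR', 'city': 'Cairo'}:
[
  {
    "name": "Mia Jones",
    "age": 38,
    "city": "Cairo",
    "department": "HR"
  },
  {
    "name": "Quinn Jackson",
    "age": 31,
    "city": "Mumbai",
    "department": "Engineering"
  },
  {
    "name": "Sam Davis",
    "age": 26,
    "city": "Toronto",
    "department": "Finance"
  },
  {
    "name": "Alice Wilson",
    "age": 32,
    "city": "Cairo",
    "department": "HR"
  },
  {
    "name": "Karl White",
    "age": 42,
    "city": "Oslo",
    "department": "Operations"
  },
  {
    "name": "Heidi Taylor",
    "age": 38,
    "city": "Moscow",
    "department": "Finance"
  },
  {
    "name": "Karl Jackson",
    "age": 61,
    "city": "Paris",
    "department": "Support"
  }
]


Search criteria: {'department': 'HR', 'city': 'Cairo'}

Checking 7 records:
  Mia Jones: {department: HR, city: Cairo} <-- MATCH
  Quinn Jackson: {department: Engineering, city: Mumbai}
  Sam Davis: {department: Finance, city: Toronto}
  Alice Wilson: {department: HR, city: Cairo} <-- MATCH
  Karl White: {department: Operations, city: Oslo}
  Heidi Taylor: {department: Finance, city: Moscow}
  Karl Jackson: {department: Support, city: Paris}

Matches: ["Mia Jones", "Alice Wilson"]

["Mia Jones", "Alice Wilson"]


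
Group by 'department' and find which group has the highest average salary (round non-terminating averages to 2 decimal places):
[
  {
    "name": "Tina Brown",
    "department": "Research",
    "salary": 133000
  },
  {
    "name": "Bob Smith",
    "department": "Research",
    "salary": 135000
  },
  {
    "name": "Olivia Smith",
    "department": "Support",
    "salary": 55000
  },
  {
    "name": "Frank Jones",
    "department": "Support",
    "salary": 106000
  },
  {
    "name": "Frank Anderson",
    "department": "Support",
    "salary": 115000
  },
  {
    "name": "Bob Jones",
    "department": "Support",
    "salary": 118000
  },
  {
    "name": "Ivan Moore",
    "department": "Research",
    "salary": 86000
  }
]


Group by: department

Groups:
  Research: 3 people, avg salary = 354000/3 = $118000
  Support: 4 people, avg salary = 394000/4 = $98500

Highest average salary: Research ($118000)

Research ($118000)


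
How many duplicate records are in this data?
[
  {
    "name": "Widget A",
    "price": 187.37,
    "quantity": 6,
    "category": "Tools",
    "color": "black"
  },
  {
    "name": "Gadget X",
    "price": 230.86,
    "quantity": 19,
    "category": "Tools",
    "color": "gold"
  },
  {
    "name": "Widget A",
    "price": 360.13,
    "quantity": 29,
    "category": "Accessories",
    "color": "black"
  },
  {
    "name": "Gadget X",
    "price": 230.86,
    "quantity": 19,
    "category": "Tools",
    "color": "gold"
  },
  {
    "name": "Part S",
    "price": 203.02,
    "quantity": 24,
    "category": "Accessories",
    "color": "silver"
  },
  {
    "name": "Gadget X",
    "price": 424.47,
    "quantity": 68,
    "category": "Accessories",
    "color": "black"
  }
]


Checking 6 records for duplicates:

  Row 1: Widget A ($187.37, qty 6)
  Row 2: Gadget X ($230.86, qty 19)
  Row 3: Widget A ($360.13, qty 29)
  Row 4: Gadget X ($230.86, qty 19) <-- DUPLICATE
  Row 5: Part S ($203.02, qty 24)
  Row 6: Gadget X ($424.47, qty 68)

Duplicates found: 1
Unique records: 5

1 duplicates, 5 unique


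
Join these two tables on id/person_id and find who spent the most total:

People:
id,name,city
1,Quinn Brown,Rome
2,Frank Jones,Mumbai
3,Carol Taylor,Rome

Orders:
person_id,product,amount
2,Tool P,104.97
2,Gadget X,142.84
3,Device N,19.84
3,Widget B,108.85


Join on: people.id = orders.person_id

Joined rows:
  Frank Jones (Mumbai) bought Tool P for $104.97
  Frank Jones (Mumbai) bought Gadget X for $142.84
  Carol Taylor (Rome) bought Device N for $19.84
  Carol Taylor (Rome) bought Widget B for $108.85

Total per person:
  Frank Jones: $247.81
  Carol Taylor: $128.69

Top spender: Frank Jones ($247.81)

Frank Jones ($247.81)


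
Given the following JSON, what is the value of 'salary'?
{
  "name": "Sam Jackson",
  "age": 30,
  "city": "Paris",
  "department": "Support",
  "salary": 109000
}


Looking up field 'salary'
Value: 109000

109000


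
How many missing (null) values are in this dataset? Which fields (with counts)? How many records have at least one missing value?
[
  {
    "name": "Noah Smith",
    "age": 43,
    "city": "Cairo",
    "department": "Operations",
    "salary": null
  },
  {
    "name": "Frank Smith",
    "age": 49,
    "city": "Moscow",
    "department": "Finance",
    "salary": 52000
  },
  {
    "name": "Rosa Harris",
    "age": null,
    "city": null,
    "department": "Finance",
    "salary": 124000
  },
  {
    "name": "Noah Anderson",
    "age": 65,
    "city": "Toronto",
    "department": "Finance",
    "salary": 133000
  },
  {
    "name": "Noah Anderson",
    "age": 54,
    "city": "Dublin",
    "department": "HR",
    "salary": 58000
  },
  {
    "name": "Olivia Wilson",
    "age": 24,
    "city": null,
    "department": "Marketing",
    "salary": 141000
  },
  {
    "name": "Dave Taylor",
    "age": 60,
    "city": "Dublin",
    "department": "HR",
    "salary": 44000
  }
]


Checking for missing (null) values in 7 records:

  Noah Smith: salary
  Frank Smith: complete
  Rosa Harris: age, city
  Noah Anderson: complete
  Noah Anderson: complete
  Olivia Wilson: city
  Dave Taylor: complete

Per field:
  name: 0 missing
  age: 1 missing
  city: 2 missing
  department: 0 missing
  salary: 1 missing

Total missing values: 4
Records with any missing: 3

4 missing values (age: 1, city: 2, salary: 1); 3 incomplete records


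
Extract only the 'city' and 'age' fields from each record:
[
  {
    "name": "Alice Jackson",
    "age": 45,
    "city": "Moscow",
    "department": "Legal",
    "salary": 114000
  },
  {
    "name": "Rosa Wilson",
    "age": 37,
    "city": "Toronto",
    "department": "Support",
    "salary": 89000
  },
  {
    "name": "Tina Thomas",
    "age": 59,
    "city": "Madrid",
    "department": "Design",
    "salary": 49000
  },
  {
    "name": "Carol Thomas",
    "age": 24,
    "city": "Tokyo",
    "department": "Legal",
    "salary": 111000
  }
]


Original: 4 records with fields: name, age, city, department, salary
Keep: ['city', 'age']
Drop: ['name', 'department', 'salary']
Result: 4 records, 2 fields each

[
  {
    "city": "Moscow",
    "age": 45
  },
  {
    "city": "Toronto",
    "age": 37
  },
  {
    "city": "Madrid",
    "age": 59
  },
  {
    "city": "Tokyo",
    "age": 24
  }
]


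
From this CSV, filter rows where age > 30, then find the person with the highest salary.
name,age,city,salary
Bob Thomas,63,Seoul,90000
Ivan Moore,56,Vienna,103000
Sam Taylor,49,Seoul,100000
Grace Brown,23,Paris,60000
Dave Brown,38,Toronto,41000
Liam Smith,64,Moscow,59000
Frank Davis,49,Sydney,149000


Filter: age > 30
Sort by: salary (descending)

Filtered records (6):
  Frank Davis, age 49, salary $149000
  Ivan Moore, age 56, salary $103000
  Sam Taylor, age 49, salary $100000
  Bob Thomas, age 63, salary $90000
  Liam Smith, age 64, salary $59000
  Dave Brown, age 38, salary $41000

Highest salary: Frank Davis ($149000)

Frank Davis


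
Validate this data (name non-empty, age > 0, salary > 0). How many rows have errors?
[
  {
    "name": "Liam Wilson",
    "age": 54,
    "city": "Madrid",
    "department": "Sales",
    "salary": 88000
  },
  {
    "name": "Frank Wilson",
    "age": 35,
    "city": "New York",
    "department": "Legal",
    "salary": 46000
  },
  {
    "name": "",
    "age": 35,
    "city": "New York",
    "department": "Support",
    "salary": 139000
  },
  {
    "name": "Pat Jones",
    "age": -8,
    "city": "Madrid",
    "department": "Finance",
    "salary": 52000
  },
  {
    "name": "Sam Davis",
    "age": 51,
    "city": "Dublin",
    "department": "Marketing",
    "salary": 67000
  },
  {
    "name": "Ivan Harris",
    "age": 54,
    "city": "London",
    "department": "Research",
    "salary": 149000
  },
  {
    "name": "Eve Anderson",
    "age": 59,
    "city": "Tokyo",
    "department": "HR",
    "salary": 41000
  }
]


Validating 7 records:
Rules: name non-empty, age > 0, salary > 0

  Row 1 (Liam Wilson): OK
  Row 2 (Frank Wilson): OK
  Row 3 (???): empty name
  Row 4 (Pat Jones): negative age: -8
  Row 5 (Sam Davis): OK
  Row 6 (Ivan Harris): OK
  Row 7 (Eve Anderson): OK

Total errors: 2

2 errors


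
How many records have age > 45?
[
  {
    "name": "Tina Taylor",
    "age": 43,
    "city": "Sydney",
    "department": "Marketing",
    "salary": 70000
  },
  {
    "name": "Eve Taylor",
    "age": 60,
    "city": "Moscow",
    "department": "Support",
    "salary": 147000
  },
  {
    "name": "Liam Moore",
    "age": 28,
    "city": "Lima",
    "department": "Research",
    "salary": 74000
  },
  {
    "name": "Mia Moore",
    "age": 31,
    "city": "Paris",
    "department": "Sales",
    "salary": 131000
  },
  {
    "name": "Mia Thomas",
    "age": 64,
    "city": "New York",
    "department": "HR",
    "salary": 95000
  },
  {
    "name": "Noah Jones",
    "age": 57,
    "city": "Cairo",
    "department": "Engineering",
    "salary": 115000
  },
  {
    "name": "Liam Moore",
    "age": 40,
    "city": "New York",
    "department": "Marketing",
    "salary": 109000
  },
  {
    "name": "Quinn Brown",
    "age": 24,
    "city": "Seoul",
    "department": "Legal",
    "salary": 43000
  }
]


Data: 8 records
Condition: age > 45

Checking each record:
  Tina Taylor: 43
  Eve Taylor: 60 MATCH
  Liam Moore: 28
  Mia Moore: 31
  Mia Thomas: 64 MATCH
  Noah Jones: 57 MATCH
  Liam Moore: 40
  Quinn Brown: 24

Count: 3

3


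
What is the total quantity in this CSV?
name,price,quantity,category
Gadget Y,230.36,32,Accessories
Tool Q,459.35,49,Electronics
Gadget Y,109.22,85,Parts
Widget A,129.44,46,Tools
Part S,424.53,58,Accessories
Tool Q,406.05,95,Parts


Computing total quantity:
Values: [32, 49, 85, 46, 58, 95]
Sum = 365

365


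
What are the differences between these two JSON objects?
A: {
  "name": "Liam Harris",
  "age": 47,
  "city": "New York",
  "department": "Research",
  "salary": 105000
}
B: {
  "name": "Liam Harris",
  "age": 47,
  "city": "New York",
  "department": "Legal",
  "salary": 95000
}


Comparing each field (in key order):
  name: same
  age: same
  city: same
  department: DIFFERENT
  salary: DIFFERENT
Differences:
  department: Research -> Legal
  salary: 105000 -> 95000

2 field(s) changed

2 changes: department, salary


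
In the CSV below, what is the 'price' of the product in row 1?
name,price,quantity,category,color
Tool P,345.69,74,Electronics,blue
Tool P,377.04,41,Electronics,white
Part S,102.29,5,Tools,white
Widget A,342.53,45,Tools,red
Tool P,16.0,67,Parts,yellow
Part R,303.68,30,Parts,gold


Query: Row 1 ('Tool P'), column 'price'
Value: 345.69

345.69


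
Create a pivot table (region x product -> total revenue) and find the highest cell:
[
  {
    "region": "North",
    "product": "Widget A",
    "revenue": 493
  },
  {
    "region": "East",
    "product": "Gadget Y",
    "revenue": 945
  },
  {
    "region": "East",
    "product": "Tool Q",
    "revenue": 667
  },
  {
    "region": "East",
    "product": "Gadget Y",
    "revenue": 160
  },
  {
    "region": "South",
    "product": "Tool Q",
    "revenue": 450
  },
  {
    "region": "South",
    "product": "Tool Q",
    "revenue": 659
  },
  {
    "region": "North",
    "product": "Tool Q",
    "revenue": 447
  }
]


Pivot: region (rows) x product (columns) -> total revenue

     Gadget Y      Tool Q        Widget A    
East          1105           667             0  
North            0           447           493  
South            0          1109             0  

Highest: South / Tool Q = $1109

South / Tool Q = $1109


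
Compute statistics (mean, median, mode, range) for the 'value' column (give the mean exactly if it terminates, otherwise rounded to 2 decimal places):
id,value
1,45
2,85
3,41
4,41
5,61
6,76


Data: [45, 85, 41, 41, 61, 76]
Count: 6
Sum: 349
Mean: 349/6 ≈ 58.17 (rounded to 2 decimal places)
Sorted: [41, 41, 45, 61, 76, 85]
Median: 53.0
Mode: 41 (2 times)
Range: 85 - 41 = 44
Min: 41, Max: 85

mean≈58.17, median=53.0, mode=41, range=44


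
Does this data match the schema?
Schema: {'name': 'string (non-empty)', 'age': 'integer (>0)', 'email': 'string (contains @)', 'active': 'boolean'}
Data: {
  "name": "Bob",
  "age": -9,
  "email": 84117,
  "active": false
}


Validating each field against schema:
  name: OK (non-empty string)
  age: FAIL (-9 is not > 0)
  email: FAIL (84117 is not a string)
  active: OK (boolean)

Result: INVALID (2 errors: age, email)

INVALID (2 errors: age, email)


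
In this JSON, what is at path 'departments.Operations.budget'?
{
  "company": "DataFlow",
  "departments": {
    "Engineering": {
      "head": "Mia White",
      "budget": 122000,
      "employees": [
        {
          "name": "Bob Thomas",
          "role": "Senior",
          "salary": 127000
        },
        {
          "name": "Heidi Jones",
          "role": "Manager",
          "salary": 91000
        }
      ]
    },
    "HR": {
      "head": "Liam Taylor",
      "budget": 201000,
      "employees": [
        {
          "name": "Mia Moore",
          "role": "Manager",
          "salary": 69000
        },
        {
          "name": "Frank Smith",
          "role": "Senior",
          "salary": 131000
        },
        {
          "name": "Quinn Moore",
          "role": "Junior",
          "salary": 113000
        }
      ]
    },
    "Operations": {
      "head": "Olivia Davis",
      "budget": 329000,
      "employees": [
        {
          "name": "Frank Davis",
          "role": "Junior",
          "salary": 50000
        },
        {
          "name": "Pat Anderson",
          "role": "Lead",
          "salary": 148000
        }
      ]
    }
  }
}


Path: departments.Operations.budget

Navigate:
  -> departments
  -> Operations
  -> budget = 329000

329000


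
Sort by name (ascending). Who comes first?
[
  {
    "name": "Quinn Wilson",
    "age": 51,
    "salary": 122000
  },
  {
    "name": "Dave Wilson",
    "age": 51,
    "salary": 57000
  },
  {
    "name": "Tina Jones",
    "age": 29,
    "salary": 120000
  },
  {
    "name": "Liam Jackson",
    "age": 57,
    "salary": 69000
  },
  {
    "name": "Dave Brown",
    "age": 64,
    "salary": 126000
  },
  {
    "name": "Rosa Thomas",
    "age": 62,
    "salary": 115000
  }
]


Sort by: name (ascending)

Sorted order:
  1. Dave Brown (name = Dave Brown)
  2. Dave Wilson (name = Dave Wilson)
  3. Liam Jackson (name = Liam Jackson)
  4. Quinn Wilson (name = Quinn Wilson)
  5. Rosa Thomas (name = Rosa Thomas)
  6. Tina Jones (name = Tina Jones)

First: Dave Brown

Dave Brown


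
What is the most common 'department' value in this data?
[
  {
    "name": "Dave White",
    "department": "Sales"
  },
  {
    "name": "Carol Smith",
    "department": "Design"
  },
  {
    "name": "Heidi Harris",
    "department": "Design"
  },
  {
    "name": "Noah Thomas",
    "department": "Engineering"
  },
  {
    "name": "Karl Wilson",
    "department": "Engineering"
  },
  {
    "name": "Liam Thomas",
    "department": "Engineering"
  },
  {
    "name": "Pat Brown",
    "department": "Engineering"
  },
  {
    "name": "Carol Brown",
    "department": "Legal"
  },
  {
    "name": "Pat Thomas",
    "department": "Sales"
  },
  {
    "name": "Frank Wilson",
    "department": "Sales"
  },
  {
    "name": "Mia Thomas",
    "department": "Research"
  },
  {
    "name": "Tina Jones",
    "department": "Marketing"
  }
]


Counting 'department' values across 12 records:

  Engineering: 4 ####
  Sales: 3 ###
  Design: 2 ##
  Legal: 1 #
  Research: 1 #
  Marketing: 1 #

Most common: Engineering (4 times)

Engineering (4 times)


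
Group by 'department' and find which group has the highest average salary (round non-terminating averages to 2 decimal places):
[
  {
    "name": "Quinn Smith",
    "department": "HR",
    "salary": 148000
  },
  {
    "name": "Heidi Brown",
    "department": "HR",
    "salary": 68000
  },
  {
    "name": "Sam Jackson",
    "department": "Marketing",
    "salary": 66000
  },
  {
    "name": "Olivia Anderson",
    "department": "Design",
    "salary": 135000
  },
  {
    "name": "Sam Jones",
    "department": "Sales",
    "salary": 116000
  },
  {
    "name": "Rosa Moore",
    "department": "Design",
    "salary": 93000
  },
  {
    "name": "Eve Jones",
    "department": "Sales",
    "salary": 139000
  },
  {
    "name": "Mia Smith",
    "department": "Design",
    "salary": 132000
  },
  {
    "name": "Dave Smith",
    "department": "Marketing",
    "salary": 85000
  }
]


Group by: department

Groups:
  Design: 3 people, avg salary = 360000/3 = $120000
  HR: 2 people, avg salary = 216000/2 = $108000
  Marketing: 2 people, avg salary = 151000/2 = $75500
  Sales: 2 people, avg salary = 255000/2 = $127500

Highest average salary: Sales ($127500)

Sales ($127500)


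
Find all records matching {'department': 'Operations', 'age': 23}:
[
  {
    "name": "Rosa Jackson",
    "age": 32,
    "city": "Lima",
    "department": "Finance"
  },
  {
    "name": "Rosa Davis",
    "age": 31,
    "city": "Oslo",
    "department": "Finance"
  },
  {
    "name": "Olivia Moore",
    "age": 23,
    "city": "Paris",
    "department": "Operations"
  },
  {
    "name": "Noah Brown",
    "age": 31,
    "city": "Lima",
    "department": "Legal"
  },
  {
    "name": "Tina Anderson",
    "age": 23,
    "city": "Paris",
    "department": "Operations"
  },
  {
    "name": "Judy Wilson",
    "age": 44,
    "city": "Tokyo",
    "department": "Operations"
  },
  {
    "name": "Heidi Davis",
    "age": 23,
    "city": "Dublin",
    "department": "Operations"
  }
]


Search criteria: {'department': 'Operations', 'age': 23}

Checking 7 records:
  Rosa Jackson: {department: Finance, age: 32}
  Rosa Davis: {department: Finance, age: 31}
  Olivia Moore: {department: Operations, age: 23} <-- MATCH
  Noah Brown: {department: Legal, age: 31}
  Tina Anderson: {department: Operations, age: 23} <-- MATCH
  Judy Wilson: {department: Operations, age: 44}
  Heidi Davis: {department: Operations, age: 23} <-- MATCH

Matches: ["Olivia Moore", "Tina Anderson", "Heidi Davis"]

["Olivia Moore", "Tina Anderson", "Heidi Davis"]


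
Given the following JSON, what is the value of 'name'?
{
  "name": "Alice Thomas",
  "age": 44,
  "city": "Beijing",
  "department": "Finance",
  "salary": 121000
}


Looking up field 'name'
Value: Alice Thomas

Alice Thomas


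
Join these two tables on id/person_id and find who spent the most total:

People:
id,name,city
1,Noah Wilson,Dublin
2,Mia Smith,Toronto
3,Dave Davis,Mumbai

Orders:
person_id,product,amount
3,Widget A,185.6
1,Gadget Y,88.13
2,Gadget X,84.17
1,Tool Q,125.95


Join on: people.id = orders.person_id

Joined rows:
  Dave Davis (Mumbai) bought Widget A for $185.6
  Noah Wilson (Dublin) bought Gadget Y for $88.13
  Mia Smith (Toronto) bought Gadget X for $84.17
  Noah Wilson (Dublin) bought Tool Q for $125.95

Total per person:
  Noah Wilson: $214.08
  Dave Davis: $185.60
  Mia Smith: $84.17

Top spender: Noah Wilson ($214.08)

Noah Wilson ($214.08)


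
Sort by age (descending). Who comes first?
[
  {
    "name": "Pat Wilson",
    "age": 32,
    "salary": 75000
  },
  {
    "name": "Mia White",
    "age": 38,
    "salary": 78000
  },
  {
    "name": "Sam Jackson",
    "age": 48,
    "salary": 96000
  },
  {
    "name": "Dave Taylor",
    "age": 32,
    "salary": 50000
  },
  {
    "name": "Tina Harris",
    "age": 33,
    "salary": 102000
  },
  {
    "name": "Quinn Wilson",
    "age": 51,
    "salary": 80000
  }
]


Sort by: age (descending)

Sorted order:
  1. Quinn Wilson (age = 51)
  2. Sam Jackson (age = 48)
  3. Mia White (age = 38)
  4. Tina Harris (age = 33)
  5. Pat Wilson (age = 32)
  6. Dave Taylor (age = 32)

First: Quinn Wilson

Quinn Wilson


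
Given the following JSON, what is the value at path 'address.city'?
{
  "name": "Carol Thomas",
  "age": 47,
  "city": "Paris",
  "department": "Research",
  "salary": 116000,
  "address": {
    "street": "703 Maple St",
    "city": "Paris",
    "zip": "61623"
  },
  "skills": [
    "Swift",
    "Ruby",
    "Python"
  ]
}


Query: address.city
Path: address -> city
Value: Paris

Paris


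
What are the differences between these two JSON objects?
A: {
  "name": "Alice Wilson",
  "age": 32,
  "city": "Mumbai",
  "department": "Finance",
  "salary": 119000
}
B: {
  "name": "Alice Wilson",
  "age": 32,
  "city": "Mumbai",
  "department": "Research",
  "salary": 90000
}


Comparing each field (in key order):
  name: same
  age: same
  city: same
  department: DIFFERENT
  salary: DIFFERENT
Differences:
  department: Finance -> Research
  salary: 119000 -> 90000

2 field(s) changed

2 changes: department, salary


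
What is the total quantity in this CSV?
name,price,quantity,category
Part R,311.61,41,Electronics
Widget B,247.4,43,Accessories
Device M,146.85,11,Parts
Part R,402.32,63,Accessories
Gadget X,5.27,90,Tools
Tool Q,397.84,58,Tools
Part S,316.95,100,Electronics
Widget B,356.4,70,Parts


Computing total quantity:
Values: [41, 43, 11, 63, 90, 58, 100, 70]
Sum = 476

476


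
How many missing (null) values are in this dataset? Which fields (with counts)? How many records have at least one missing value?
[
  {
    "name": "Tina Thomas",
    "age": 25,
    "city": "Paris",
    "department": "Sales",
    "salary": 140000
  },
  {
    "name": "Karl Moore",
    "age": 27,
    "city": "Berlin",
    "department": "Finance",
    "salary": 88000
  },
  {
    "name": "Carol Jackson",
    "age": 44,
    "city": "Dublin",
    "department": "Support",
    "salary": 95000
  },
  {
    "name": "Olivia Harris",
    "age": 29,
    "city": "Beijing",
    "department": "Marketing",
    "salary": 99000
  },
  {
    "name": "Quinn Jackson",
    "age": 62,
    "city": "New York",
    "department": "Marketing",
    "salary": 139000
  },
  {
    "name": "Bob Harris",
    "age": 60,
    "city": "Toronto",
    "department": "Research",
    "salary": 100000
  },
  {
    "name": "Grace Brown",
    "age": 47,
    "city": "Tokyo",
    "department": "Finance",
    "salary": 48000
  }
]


Checking for missing (null) values in 7 records:

  Tina Thomas: complete
  Karl Moore: complete
  Carol Jackson: complete
  Olivia Harris: complete
  Quinn Jackson: complete
  Bob Harris: complete
  Grace Brown: complete

Per field:
  name: 0 missing
  age: 0 missing
  city: 0 missing
  department: 0 missing
  salary: 0 missing

Total missing values: 0
Records with any missing: 0

0 missing values (none); 0 incomplete records


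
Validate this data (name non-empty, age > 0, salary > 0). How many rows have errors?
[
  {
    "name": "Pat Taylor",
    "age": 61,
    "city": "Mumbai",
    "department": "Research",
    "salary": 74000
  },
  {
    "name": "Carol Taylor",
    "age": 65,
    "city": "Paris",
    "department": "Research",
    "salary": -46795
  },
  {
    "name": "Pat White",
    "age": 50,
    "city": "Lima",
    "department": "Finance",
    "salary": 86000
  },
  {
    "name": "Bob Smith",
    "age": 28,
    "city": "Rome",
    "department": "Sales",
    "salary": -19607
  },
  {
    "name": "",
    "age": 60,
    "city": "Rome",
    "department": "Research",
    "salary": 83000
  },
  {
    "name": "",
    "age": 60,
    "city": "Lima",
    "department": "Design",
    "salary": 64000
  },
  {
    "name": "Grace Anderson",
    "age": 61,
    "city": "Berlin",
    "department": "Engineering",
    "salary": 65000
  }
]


Validating 7 records:
Rules: name non-empty, age > 0, salary > 0

  Row 1 (Pat Taylor): OK
  Row 2 (Carol Taylor): negative salary: -46795
  Row 3 (Pat White): OK
  Row 4 (Bob Smith): negative salary: -19607
  Row 5 (???): empty name
  Row 6 (???): empty name
  Row 7 (Grace Anderson): OK

Total errors: 4

4 errors


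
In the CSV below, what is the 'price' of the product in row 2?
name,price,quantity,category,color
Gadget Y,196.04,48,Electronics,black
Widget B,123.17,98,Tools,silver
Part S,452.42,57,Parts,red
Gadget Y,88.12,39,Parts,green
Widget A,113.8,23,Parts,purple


Query: Row 2 ('Widget B'), column 'price'
Value: 123.17

123.17


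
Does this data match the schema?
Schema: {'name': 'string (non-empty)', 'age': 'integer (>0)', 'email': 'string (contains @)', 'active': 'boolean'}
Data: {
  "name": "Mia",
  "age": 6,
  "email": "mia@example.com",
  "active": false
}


Validating each field against schema:
  name: OK (non-empty string)
  age: OK (positive integer)
  email: OK (string with @)
  active: OK (boolean)

Result: VALID

VALID


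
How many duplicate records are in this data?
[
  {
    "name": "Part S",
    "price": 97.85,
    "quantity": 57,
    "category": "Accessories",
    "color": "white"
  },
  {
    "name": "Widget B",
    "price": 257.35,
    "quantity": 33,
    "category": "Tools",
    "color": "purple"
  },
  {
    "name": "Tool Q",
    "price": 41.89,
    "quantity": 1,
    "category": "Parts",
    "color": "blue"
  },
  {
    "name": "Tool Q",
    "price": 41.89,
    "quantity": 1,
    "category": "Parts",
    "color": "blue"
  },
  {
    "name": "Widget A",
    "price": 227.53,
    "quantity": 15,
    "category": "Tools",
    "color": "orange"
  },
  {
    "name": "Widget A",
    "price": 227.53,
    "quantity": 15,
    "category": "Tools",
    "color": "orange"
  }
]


Checking 6 records for duplicates:

  Row 1: Part S ($97.85, qty 57)
  Row 2: Widget B ($257.35, qty 33)
  Row 3: Tool Q ($41.89, qty 1)
  Row 4: Tool Q ($41.89, qty 1) <-- DUPLICATE
  Row 5: Widget A ($227.53, qty 15)
  Row 6: Widget A ($227.53, qty 15) <-- DUPLICATE

Duplicates found: 2
Unique records: 4

2 duplicates, 4 unique


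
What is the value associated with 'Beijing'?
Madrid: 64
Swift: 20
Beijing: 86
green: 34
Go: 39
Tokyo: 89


Looking up key 'Beijing'
Value: 86

86


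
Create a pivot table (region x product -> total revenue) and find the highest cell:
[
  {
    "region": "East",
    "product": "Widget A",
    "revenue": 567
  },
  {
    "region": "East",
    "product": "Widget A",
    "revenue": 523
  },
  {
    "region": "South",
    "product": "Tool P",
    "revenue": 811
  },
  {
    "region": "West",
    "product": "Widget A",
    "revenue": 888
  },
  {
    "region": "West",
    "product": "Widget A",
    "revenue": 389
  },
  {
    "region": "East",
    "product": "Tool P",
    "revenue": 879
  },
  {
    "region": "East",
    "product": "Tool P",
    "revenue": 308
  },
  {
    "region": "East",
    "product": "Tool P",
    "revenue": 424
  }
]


Pivot: region (rows) x product (columns) -> total revenue

     Tool P        Widget A    
East          1611          1090  
South          811             0  
West             0          1277  

Highest: East / Tool P = $1611

East / Tool P = $1611
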